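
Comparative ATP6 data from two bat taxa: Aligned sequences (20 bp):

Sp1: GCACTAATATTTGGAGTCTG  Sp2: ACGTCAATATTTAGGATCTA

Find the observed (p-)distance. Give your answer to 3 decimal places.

0.400

The sequences differ at 8 of 20 positions (sites 1, 3, 4, 5, 13, 15, 16, 20).
p = 8/20 = 0.400.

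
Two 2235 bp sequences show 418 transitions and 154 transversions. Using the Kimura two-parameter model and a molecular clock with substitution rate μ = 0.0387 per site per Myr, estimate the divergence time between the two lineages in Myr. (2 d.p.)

P = 418/2235 ≈ 0.187025 and Q = 154/2235 ≈ 0.068904.
Under the Kimura two-parameter model, d = −½ ln(1 − 2P − Q) − ¼ ln(1 − 2Q).
1 − 2P − Q = 0.557046, giving −½ ln(0.557046) = 0.292554.
1 − 2Q = 0.862192, giving −¼ ln(0.862192) = 0.037069.
d = 0.292554 + 0.037069 = 0.329623.
Under a molecular clock d = 2μt, so t = d/(2μ) = 0.329623 / (2 × 0.0387) = 4.26 Myr.

4.26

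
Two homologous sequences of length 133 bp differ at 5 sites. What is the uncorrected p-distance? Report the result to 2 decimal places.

p = 5/133 = 0.037593… ≈ 0.04 (to 2 d.p.).

0.04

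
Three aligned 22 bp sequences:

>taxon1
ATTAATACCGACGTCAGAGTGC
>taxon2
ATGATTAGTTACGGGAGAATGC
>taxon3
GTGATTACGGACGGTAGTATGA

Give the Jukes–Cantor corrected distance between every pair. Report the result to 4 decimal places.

d(taxon1,taxon2) = 0.4975, d(taxon1,taxon3) = 0.5913, d(taxon2,taxon3) = 0.4141

taxon1–taxon2: 8/22 sites differ → p ≈ 0.363636, d = −0.75 ln(1 − 0.484848) = 0.497470 ≈ 0.4975.
taxon1–taxon3: 9/22 sites differ → p ≈ 0.409091, d = −0.75 ln(1 − 0.545455) = 0.591344 ≈ 0.5913.
taxon2–taxon3: 7/22 sites differ → p ≈ 0.318182, d = −0.75 ln(1 − 0.424243) = 0.414052 ≈ 0.4141.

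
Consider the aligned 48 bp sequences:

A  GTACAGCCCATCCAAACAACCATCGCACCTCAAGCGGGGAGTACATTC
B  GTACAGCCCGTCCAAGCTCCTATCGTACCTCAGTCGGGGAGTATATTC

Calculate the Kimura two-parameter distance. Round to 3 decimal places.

Of 48 sites, 6 differences are transitions and 3 are transversions, so P = 6/48 = 0.125 and Q = 3/48 = 0.0625.
Under the Kimura two-parameter model, d = −½ ln(1 − 2P − Q) − ¼ ln(1 − 2Q).
1 − 2P − Q = 0.6875, giving −½ ln(0.6875) = 0.187347.
1 − 2Q = 0.875, giving −¼ ln(0.875) = 0.033383.
d = 0.187347 + 0.033383 = 0.220730.

0.221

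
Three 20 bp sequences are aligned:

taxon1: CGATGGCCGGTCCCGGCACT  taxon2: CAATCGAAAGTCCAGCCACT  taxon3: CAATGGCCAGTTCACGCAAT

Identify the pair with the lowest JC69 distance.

taxon1 and taxon3

taxon1–taxon2: 7/20 differ, p = 0.350, d = 0.471.
taxon1–taxon3: 6/20 differ, p = 0.300, d = 0.383.
taxon2–taxon3: 7/20 differ, p = 0.350, d = 0.471.
The smallest distance is between taxon1 and taxon3.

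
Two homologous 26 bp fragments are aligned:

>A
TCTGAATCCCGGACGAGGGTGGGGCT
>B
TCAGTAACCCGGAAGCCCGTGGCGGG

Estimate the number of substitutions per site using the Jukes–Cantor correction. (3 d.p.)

0.539

The sequences differ at 10 of 26 sites (3, 5, 7, 14, 16, 17, 18, 23, 25, 26), so p = 10/26 ≈ 0.384615.
d = −(3/4) ln(1 − 4p/3) = −0.75 ln(1 − 0.51282) = −0.75 ln(0.48718)
  = −0.75 × (-0.719122) = 0.539342 substitutions/site.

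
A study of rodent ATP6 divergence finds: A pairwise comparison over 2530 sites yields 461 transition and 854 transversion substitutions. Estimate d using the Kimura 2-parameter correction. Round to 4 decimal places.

P = 461/2530 ≈ 0.182213 and Q = 854/2530 ≈ 0.337549.
Under the Kimura two-parameter model, d = −½ ln(1 − 2P − Q) − ¼ ln(1 − 2Q).
1 − 2P − Q = 0.298025, giving −½ ln(0.298025) = 0.605289.
1 − 2Q = 0.324902, giving −¼ ln(0.324902) = 0.281058.
d = 0.605289 + 0.281058 = 0.886347.

0.8863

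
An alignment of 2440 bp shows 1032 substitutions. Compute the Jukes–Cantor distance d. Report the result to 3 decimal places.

p = 1032/2440 ≈ 0.422951.
d = −(3/4) ln(1 − 4p/3) = −0.75 ln(1 − 0.563935) = −0.75 ln(0.436065)
  = −0.75 × (-0.829964) = 0.622473 substitutions/site.

0.622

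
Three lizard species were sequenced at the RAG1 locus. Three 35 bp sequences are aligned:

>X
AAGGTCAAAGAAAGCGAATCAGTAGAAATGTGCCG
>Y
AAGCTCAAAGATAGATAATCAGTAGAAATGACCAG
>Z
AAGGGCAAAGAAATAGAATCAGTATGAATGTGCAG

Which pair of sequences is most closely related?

X and Z

X–Y: 7/35 differ, p = 0.200, d = 0.233.
X–Z: 6/35 differ, p = 0.171, d = 0.195.
Y–Z: 9/35 differ, p = 0.257, d = 0.315.
The smallest distance is between X and Z.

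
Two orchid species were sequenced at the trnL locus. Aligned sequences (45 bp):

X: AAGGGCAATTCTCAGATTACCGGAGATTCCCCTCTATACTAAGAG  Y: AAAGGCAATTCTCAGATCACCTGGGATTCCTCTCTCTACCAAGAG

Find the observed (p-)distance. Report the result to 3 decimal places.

The sequences differ at 7 of 45 positions (sites 3, 18, 22, 24, 31, 36, 40).
p = 7/45 = 0.155555… ≈ 0.156 (to 3 d.p.).

0.156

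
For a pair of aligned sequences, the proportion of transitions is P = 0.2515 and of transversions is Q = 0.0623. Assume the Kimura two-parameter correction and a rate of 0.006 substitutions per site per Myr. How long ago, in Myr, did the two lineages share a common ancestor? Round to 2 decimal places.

Under the Kimura two-parameter model, d = −½ ln(1 − 2P − Q) − ¼ ln(1 − 2Q).
1 − 2P − Q = 0.4347, giving −½ ln(0.4347) = 0.416550.
1 − 2Q = 0.8754, giving −¼ ln(0.8754) = 0.033269.
d = 0.416550 + 0.033269 = 0.449819.
Under a molecular clock d = 2μt, so t = d/(2μ) = 0.449819 / (2 × 0.006) = 37.48 Myr.

37.48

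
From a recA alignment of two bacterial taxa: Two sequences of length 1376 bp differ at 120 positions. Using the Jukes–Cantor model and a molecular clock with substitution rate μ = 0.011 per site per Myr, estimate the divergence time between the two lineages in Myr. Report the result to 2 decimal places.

p = 120/1376 ≈ 0.087209.
d = −(3/4) ln(1 − 4p/3) = −0.75 ln(1 − 0.116279) = −0.75 ln(0.883721)
  = −0.75 × (-0.123614) = 0.092711 substitutions/site.
Under a molecular clock d = 2μt, so t = d/(2μ) = 0.092711 / (2 × 0.011) = 4.21 Myr.

4.21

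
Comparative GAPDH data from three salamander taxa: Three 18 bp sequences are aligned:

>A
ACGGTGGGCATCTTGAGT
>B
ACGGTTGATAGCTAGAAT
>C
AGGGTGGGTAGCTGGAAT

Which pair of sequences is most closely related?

A–B: 6/18 differ, p = 0.333, d = 0.441.
A–C: 5/18 differ, p = 0.278, d = 0.347.
B–C: 4/18 differ, p = 0.222, d = 0.264.
The smallest distance is between B and C.

B and C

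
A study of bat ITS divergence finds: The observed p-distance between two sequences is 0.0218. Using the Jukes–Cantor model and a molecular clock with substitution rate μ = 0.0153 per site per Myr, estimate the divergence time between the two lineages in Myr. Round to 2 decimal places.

d = −(3/4) ln(1 − 4p/3) = −0.75 ln(1 − 0.029067) = −0.75 ln(0.970933)
  = −0.75 × (-0.029498) = 0.022124 substitutions/site.
Under a molecular clock d = 2μt, so t = d/(2μ) = 0.022124 / (2 × 0.0153) = 0.72 Myr.

0.72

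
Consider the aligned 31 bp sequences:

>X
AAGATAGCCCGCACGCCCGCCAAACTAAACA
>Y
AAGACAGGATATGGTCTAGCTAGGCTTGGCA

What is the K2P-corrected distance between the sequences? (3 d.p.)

1.290

Of 31 sites, 11 differences are transitions and 6 are transversions, so P = 11/31 ≈ 0.354839 and Q = 6/31 ≈ 0.193548.
Under the Kimura two-parameter model, d = −½ ln(1 − 2P − Q) − ¼ ln(1 − 2Q).
1 − 2P − Q = 0.096774, giving −½ ln(0.096774) = 1.167688.
1 − 2Q = 0.612904, giving −¼ ln(0.612904) = 0.122387.
d = 1.167688 + 0.122387 = 1.290075.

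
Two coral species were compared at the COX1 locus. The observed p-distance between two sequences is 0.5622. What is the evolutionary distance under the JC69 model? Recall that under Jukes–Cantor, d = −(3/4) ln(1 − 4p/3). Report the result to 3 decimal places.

d = −(3/4) ln(1 − 4p/3) = −0.75 ln(1 − 0.7496) = −0.75 ln(0.2504)
  = −0.75 × (-1.384696) = 1.038522 substitutions/site.

1.039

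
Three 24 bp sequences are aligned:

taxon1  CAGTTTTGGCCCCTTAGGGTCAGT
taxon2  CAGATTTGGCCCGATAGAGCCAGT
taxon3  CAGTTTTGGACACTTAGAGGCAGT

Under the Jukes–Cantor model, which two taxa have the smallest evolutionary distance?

taxon1 and taxon3

taxon1–taxon2: 5/24 differ, p = 0.208, d = 0.244.
taxon1–taxon3: 4/24 differ, p = 0.167, d = 0.188.
taxon2–taxon3: 6/24 differ, p = 0.250, d = 0.304.
The smallest distance is between taxon1 and taxon3.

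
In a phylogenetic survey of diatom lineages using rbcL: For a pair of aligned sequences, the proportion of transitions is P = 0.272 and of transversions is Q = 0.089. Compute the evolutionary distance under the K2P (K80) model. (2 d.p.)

0.55

Under the Kimura two-parameter model, d = −½ ln(1 − 2P − Q) − ¼ ln(1 − 2Q).
1 − 2P − Q = 0.367, giving −½ ln(0.367) = 0.501197.
1 − 2Q = 0.822, giving −¼ ln(0.822) = 0.049004.
d = 0.501197 + 0.049004 = 0.550201.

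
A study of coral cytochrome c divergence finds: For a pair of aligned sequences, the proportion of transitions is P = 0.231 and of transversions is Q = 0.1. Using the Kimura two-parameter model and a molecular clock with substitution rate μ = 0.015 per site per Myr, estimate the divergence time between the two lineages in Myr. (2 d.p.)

Under the Kimura two-parameter model, d = −½ ln(1 − 2P − Q) − ¼ ln(1 − 2Q).
1 − 2P − Q = 0.438, giving −½ ln(0.438) = 0.412768.
1 − 2Q = 0.8, giving −¼ ln(0.8) = 0.055786.
d = 0.412768 + 0.055786 = 0.468554.
Under a molecular clock d = 2μt, so t = d/(2μ) = 0.468554 / (2 × 0.015) = 15.62 Myr.

15.62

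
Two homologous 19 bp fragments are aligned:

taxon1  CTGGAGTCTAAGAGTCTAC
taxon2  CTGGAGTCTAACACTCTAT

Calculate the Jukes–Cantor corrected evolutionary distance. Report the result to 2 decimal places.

0.18

The sequences differ at 3 of 19 sites (12, 14, 19), so p = 3/19 ≈ 0.157895.
d = −(3/4) ln(1 − 4p/3) = −0.75 ln(1 − 0.210527) = −0.75 ln(0.789473)
  = −0.75 × (-0.236390) = 0.177293 substitutions/site.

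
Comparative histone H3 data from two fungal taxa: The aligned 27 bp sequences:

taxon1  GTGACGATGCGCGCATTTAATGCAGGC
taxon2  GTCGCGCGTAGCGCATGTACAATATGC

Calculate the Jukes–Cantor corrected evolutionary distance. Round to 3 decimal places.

0.673

The sequences differ at 12 of 27 sites, so p = 12/27 ≈ 0.444444.
d = −(3/4) ln(1 − 4p/3) = −0.75 ln(1 − 0.592592) = −0.75 ln(0.407408)
  = −0.75 × (-0.897940) = 0.673455 substitutions/site.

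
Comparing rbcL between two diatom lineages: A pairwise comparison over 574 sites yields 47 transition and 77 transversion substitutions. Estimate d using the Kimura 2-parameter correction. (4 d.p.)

P = 47/574 ≈ 0.081882 and Q = 77/574 ≈ 0.134146.
Under the Kimura two-parameter model, d = −½ ln(1 − 2P − Q) − ¼ ln(1 − 2Q).
1 − 2P − Q = 0.70209, giving −½ ln(0.70209) = 0.176847.
1 − 2Q = 0.731708, giving −¼ ln(0.731708) = 0.078093.
d = 0.176847 + 0.078093 = 0.254940.

0.2549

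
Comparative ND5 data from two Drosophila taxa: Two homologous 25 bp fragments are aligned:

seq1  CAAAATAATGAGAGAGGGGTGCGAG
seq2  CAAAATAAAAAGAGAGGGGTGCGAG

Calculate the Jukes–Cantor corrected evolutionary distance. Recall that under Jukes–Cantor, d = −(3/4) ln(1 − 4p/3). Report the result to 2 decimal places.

The sequences differ at 2 of 25 sites (9, 10), so p = 2/25 = 0.08.
d = −(3/4) ln(1 − 4p/3) = −0.75 ln(1 − 0.106667) = −0.75 ln(0.893333)
  = −0.75 × (-0.112796) = 0.084597 substitutions/site.

0.08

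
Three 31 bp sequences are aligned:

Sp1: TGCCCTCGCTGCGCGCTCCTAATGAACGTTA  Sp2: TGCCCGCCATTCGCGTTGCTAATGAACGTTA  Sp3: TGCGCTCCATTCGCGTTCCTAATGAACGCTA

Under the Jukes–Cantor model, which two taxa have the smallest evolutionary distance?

Sp2 and Sp3

Sp1–Sp2: 6/31 differ, p = 0.194, d = 0.224.
Sp1–Sp3: 6/31 differ, p = 0.194, d = 0.224.
Sp2–Sp3: 4/31 differ, p = 0.129, d = 0.142.
The smallest distance is between Sp2 and Sp3.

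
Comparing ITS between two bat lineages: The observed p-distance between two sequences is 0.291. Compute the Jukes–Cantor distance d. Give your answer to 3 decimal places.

d = −(3/4) ln(1 − 4p/3) = −0.75 ln(1 − 0.388) = −0.75 ln(0.612)
  = −0.75 × (-0.491023) = 0.368267 substitutions/site.

0.368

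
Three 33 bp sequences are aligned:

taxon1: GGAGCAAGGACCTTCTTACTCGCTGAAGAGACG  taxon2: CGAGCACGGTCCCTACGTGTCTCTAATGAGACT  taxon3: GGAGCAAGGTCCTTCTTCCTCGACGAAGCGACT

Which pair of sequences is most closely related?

taxon1 and taxon3

taxon1–taxon2: 13/33 differ, p = 0.394, d = 0.559.
taxon1–taxon3: 6/33 differ, p = 0.182, d = 0.208.
taxon2–taxon3: 14/33 differ, p = 0.424, d = 0.625.
The smallest distance is between taxon1 and taxon3.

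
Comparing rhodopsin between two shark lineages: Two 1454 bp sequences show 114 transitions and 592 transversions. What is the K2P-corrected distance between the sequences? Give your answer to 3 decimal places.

P = 114/1454 ≈ 0.078404 and Q = 592/1454 ≈ 0.407153.
Under the Kimura two-parameter model, d = −½ ln(1 − 2P − Q) − ¼ ln(1 − 2Q).
1 − 2P − Q = 0.436039, giving −½ ln(0.436039) = 0.415012.
1 − 2Q = 0.185694, giving −¼ ln(0.185694) = 0.420914.
d = 0.415012 + 0.420914 = 0.835926.

0.836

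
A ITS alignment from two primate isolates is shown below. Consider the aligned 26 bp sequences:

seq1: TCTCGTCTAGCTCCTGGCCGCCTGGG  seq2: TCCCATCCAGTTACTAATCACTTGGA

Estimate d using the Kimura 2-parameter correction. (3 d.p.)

0.844

Of 26 sites, 10 differences are transitions and 1 are transversions, so P = 10/26 ≈ 0.384615 and Q = 1/26 ≈ 0.038462.
Under the Kimura two-parameter model, d = −½ ln(1 − 2P − Q) − ¼ ln(1 − 2Q).
1 − 2P − Q = 0.192308, giving −½ ln(0.192308) = 0.824329.
1 − 2Q = 0.923076, giving −¼ ln(0.923076) = 0.020011.
d = 0.824329 + 0.020011 = 0.844340.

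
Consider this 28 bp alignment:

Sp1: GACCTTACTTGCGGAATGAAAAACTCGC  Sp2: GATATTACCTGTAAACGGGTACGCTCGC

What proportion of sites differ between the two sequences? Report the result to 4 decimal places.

0.4286

The sequences differ at 12 of 28 positions.
p = 12/28 = 0.428571… ≈ 0.4286 (to 4 d.p.).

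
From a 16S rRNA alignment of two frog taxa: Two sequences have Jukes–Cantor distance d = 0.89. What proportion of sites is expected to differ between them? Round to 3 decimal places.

p = (3/4)(1 − e^(−4d/3)) = 0.75 × (1 − e^(-1.186667)) = 0.75 × (1 − 0.305237) = 0.521072.

0.521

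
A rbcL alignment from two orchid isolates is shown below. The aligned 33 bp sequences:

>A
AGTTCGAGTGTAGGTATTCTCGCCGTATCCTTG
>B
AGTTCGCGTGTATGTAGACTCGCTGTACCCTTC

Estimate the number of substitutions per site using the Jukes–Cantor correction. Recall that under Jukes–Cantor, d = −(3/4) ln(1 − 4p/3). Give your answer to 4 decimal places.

0.2493

The sequences differ at 7 of 33 sites (7, 13, 17, 18, 24, 28, 33), so p = 7/33 ≈ 0.212121.
d = −(3/4) ln(1 − 4p/3) = −0.75 ln(1 − 0.282828) = −0.75 ln(0.717172)
  = −0.75 × (-0.332440) = 0.249330 substitutions/site.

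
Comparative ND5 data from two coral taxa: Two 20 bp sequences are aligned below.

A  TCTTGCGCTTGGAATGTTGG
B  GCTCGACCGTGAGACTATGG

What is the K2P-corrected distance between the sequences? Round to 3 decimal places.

Of 20 sites, 4 differences are transitions and 6 are transversions, so P = 4/20 = 0.2 and Q = 6/20 = 0.3.
Under the Kimura two-parameter model, d = −½ ln(1 − 2P − Q) − ¼ ln(1 − 2Q).
1 − 2P − Q = 0.3, giving −½ ln(0.3) = 0.601986.
1 − 2Q = 0.4, giving −¼ ln(0.4) = 0.229073.
d = 0.601986 + 0.229073 = 0.831059.

0.831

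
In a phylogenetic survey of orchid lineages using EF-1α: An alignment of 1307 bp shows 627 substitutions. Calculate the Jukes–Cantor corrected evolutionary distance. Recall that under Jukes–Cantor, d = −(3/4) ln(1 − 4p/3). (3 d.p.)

p = 627/1307 ≈ 0.479725.
d = −(3/4) ln(1 − 4p/3) = −0.75 ln(1 − 0.639633) = −0.75 ln(0.360367)
  = −0.75 × (-1.020632) = 0.765474 substitutions/site.

0.765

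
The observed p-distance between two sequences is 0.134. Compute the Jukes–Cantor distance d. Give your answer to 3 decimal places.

0.148

d = −(3/4) ln(1 − 4p/3) = −0.75 ln(1 − 0.178667) = −0.75 ln(0.821333)
  = −0.75 × (-0.196827) = 0.147620 substitutions/site.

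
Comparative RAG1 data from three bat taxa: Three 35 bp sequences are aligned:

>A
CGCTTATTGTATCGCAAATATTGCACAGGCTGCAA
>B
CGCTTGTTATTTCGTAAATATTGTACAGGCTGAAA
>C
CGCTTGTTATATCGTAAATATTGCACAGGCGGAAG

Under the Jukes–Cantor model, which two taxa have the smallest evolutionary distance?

B and C

A–B: 6/35 differ, p = 0.171, d = 0.195.
A–C: 6/35 differ, p = 0.171, d = 0.195.
B–C: 4/35 differ, p = 0.114, d = 0.124.
The smallest distance is between B and C.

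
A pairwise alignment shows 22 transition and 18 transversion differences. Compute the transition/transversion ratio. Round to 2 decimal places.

1.22

R = 22/18 = 1.222222… ≈ 1.22 (to 2 d.p.).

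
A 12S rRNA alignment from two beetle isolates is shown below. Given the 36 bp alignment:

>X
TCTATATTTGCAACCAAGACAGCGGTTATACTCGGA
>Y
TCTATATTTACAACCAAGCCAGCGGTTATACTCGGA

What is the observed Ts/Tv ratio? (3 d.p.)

1.000

Transitions are A↔G and C↔T; transversions are all other mismatches.
Transitions: 1. Transversions: 1.
R = 1/1 = 1.000.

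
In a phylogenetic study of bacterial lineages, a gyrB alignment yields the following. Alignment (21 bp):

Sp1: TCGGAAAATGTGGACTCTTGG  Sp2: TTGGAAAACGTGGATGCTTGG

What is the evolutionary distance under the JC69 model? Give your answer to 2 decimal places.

The sequences differ at 4 of 21 sites (2, 9, 15, 16), so p = 4/21 ≈ 0.190476.
d = −(3/4) ln(1 − 4p/3) = −0.75 ln(1 − 0.253968) = −0.75 ln(0.746032)
  = −0.75 × (-0.292987) = 0.219740 substitutions/site.

0.22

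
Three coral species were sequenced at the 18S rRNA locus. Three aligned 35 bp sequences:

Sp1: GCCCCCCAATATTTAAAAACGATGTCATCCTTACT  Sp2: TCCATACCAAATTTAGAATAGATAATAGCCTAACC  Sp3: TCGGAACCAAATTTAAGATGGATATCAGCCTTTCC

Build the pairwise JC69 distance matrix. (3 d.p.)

d(Sp1,Sp2) = 0.635, d(Sp1,Sp3) = 0.572, d(Sp2,Sp3) = 0.360

Sp1–Sp2: 15/35 sites differ → p ≈ 0.428571, d = −0.75 ln(1 − 0.571428) = 0.635472 ≈ 0.635.
Sp1–Sp3: 14/35 sites differ → p = 0.4, d = −0.75 ln(1 − 0.533333) = 0.571605 ≈ 0.572.
Sp2–Sp3: 10/35 sites differ → p ≈ 0.285714, d = −0.75 ln(1 − 0.380952) = 0.359679 ≈ 0.360.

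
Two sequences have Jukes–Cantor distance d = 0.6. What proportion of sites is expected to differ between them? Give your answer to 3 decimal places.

0.413

p = (3/4)(1 − e^(−4d/3)) = 0.75 × (1 − e^(-0.8)) = 0.75 × (1 − 0.449329) = 0.413003.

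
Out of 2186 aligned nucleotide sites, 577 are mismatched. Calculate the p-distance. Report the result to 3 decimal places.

p = 577/2186 = 0.263952… ≈ 0.264 (to 3 d.p.).

0.264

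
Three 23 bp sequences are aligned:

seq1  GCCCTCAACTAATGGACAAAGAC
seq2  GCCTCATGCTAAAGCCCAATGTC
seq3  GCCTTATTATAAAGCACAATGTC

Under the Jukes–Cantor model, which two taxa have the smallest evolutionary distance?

seq1–seq2: 10/23 differ, p = 0.435, d = 0.650.
seq1–seq3: 9/23 differ, p = 0.391, d = 0.553.
seq2–seq3: 4/23 differ, p = 0.174, d = 0.198.
The smallest distance is between seq2 and seq3.

seq2 and seq3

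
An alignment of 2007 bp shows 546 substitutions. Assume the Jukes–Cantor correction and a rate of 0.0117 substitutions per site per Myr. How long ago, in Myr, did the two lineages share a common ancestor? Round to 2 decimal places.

14.44

p = 546/2007 ≈ 0.272048.
d = −(3/4) ln(1 − 4p/3) = −0.75 ln(1 − 0.362731) = −0.75 ln(0.637269)
  = −0.75 × (-0.450563) = 0.337922 substitutions/site.
Under a molecular clock d = 2μt, so t = d/(2μ) = 0.337922 / (2 × 0.0117) = 14.44 Myr.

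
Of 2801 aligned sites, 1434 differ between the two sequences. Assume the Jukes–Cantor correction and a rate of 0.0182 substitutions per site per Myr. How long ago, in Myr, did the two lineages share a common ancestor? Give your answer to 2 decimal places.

p = 1434/2801 ≈ 0.51196.
d = −(3/4) ln(1 − 4p/3) = −0.75 ln(1 − 0.682613) = −0.75 ln(0.317387)
  = −0.75 × (-1.147633) = 0.860725 substitutions/site.
Under a molecular clock d = 2μt, so t = d/(2μ) = 0.860725 / (2 × 0.0182) = 23.65 Myr.

23.65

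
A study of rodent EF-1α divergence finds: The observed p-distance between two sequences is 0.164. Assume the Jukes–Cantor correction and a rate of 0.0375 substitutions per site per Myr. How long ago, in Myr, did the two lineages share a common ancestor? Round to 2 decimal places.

d = −(3/4) ln(1 − 4p/3) = −0.75 ln(1 − 0.218667) = −0.75 ln(0.781333)
  = −0.75 × (-0.246754) = 0.185066 substitutions/site.
Under a molecular clock d = 2μt, so t = d/(2μ) = 0.185066 / (2 × 0.0375) = 2.47 Myr.

2.47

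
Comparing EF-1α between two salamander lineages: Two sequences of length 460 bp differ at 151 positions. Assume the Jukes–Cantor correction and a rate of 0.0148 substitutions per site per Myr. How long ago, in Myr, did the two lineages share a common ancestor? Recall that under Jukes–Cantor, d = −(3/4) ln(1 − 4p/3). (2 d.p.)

14.59

p = 151/460 ≈ 0.328261.
d = −(3/4) ln(1 − 4p/3) = −0.75 ln(1 − 0.437681) = −0.75 ln(0.562319)
  = −0.75 × (-0.575686) = 0.431765 substitutions/site.
Under a molecular clock d = 2μt, so t = d/(2μ) = 0.431765 / (2 × 0.0148) = 14.59 Myr.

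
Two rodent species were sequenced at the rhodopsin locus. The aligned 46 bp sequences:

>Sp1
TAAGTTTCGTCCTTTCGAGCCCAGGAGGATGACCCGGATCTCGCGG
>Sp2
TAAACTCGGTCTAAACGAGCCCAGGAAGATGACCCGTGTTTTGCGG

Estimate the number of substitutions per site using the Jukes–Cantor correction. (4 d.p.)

0.3547

The sequences differ at 13 of 46 sites, so p = 13/46 ≈ 0.282609.
d = −(3/4) ln(1 − 4p/3) = −0.75 ln(1 − 0.376812) = −0.75 ln(0.623188)
  = −0.75 × (-0.472907) = 0.354680 substitutions/site.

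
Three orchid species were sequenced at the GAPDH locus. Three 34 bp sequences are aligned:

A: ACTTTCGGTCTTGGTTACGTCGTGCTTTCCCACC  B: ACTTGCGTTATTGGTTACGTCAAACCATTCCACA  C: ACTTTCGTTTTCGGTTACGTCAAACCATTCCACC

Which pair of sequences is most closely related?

B and C

A–B: 10/34 differ, p = 0.294, d = 0.373.
A–C: 9/34 differ, p = 0.265, d = 0.326.
B–C: 4/34 differ, p = 0.118, d = 0.128.
The smallest distance is between B and C.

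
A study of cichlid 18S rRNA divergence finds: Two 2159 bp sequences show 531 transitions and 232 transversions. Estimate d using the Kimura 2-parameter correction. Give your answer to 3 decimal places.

0.518

P = 531/2159 ≈ 0.245947 and Q = 232/2159 ≈ 0.107457.
Under the Kimura two-parameter model, d = −½ ln(1 − 2P − Q) − ¼ ln(1 − 2Q).
1 − 2P − Q = 0.400649, giving −½ ln(0.400649) = 0.457335.
1 − 2Q = 0.785086, giving −¼ ln(0.785086) = 0.060491.
d = 0.457335 + 0.060491 = 0.517826.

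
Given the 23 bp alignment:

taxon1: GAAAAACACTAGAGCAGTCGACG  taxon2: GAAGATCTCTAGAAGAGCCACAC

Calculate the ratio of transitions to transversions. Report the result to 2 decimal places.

Transitions are A↔G and C↔T; transversions are all other mismatches.
Transitions: 4. Transversions: 6.
R = 4/6 = 0.666666… ≈ 0.67 (to 2 d.p.).

0.67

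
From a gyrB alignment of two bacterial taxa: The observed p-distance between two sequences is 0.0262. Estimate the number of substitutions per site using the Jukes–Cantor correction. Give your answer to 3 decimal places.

d = −(3/4) ln(1 − 4p/3) = −0.75 ln(1 − 0.034933) = −0.75 ln(0.965067)
  = −0.75 × (-0.035558) = 0.026669 substitutions/site.

0.027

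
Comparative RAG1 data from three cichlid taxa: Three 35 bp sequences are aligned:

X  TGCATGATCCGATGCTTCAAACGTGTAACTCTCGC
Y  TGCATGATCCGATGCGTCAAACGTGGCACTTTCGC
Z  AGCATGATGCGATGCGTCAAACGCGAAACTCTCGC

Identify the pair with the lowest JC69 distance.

X and Y

X–Y: 4/35 differ, p = 0.114, d = 0.124.
X–Z: 5/35 differ, p = 0.143, d = 0.158.
Y–Z: 6/35 differ, p = 0.171, d = 0.195.
The smallest distance is between X and Y.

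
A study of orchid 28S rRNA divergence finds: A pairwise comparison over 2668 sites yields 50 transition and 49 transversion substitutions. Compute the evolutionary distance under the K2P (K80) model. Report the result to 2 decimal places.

0.04

P = 50/2668 ≈ 0.018741 and Q = 49/2668 ≈ 0.018366.
Under the Kimura two-parameter model, d = −½ ln(1 − 2P − Q) − ¼ ln(1 − 2Q).
1 − 2P − Q = 0.944152, giving −½ ln(0.944152) = 0.028734.
1 − 2Q = 0.963268, giving −¼ ln(0.963268) = 0.009356.
d = 0.028734 + 0.009356 = 0.038090.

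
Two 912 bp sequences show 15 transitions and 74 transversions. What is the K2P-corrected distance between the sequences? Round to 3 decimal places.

0.105

P = 15/912 ≈ 0.016447 and Q = 74/912 ≈ 0.08114.
Under the Kimura two-parameter model, d = −½ ln(1 − 2P − Q) − ¼ ln(1 − 2Q).
1 − 2P − Q = 0.885966, giving −½ ln(0.885966) = 0.060538.
1 − 2Q = 0.83772, giving −¼ ln(0.83772) = 0.044268.
d = 0.060538 + 0.044268 = 0.104806.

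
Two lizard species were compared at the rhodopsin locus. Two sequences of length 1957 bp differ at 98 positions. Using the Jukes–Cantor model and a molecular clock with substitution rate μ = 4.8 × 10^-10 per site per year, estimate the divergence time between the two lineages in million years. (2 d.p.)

p = 98/1957 ≈ 0.050077.
d = −(3/4) ln(1 − 4p/3) = −0.75 ln(1 − 0.066769) = −0.75 ln(0.933231)
  = −0.75 × (-0.069103) = 0.051827 substitutions/site.
Under a molecular clock d = 2μt, so t = d/(2μ) = 0.051827 / (2 × 4.8 × 10^-10) = 53.99 million years.

53.99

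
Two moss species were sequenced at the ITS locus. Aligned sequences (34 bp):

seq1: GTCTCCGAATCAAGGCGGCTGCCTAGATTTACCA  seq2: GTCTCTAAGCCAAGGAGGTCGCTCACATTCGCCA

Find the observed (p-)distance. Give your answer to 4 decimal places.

The sequences differ at 12 of 34 positions.
p = 12/34 = 0.352941… ≈ 0.3529 (to 4 d.p.).

0.3529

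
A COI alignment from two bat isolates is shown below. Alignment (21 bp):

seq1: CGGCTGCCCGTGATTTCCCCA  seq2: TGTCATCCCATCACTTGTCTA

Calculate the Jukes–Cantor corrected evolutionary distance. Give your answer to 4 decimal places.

0.7557

The sequences differ at 10 of 21 sites (1, 3, 5, 6, 10, 12, 14, 17, 18, 20), so p = 10/21 ≈ 0.47619.
d = −(3/4) ln(1 − 4p/3) = −0.75 ln(1 − 0.63492) = −0.75 ln(0.36508)
  = −0.75 × (-1.007639) = 0.755729 substitutions/site.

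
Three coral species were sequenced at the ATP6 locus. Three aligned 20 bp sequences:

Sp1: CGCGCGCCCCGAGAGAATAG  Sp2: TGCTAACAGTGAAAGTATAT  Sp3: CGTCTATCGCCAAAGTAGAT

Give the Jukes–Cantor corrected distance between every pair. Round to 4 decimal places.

Sp1–Sp2: 10/20 sites differ → p = 0.5, d = −0.75 ln(1 − 0.666667) = 0.823960 ≈ 0.8240.
Sp1–Sp3: 11/20 sites differ → p = 0.55, d = −0.75 ln(1 − 0.733333) = 0.991316 ≈ 0.9913.
Sp2–Sp3: 9/20 sites differ → p = 0.45, d = −0.75 ln(1 − 0.6) = 0.687218 ≈ 0.6872.

d(Sp1,Sp2) = 0.8240, d(Sp1,Sp3) = 0.9913, d(Sp2,Sp3) = 0.6872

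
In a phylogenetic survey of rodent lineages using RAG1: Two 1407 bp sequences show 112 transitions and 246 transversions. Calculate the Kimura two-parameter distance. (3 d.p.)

0.311

P = 112/1407 ≈ 0.079602 and Q = 246/1407 ≈ 0.17484.
Under the Kimura two-parameter model, d = −½ ln(1 − 2P − Q) − ¼ ln(1 − 2Q).
1 − 2P − Q = 0.665956, giving −½ ln(0.665956) = 0.203266.
1 − 2Q = 0.65032, giving −¼ ln(0.65032) = 0.107573.
d = 0.203266 + 0.107573 = 0.310839.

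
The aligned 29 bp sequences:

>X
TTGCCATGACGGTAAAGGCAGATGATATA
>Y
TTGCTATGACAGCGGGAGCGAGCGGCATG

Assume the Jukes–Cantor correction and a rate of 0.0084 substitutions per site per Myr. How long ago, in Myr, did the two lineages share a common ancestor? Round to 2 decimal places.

46.07

The sequences differ at 14 of 29 sites, so p = 14/29 ≈ 0.482759.
d = −(3/4) ln(1 − 4p/3) = −0.75 ln(1 − 0.643679) = −0.75 ln(0.356321)
  = −0.75 × (-1.031923) = 0.773942 substitutions/site.
Under a molecular clock d = 2μt, so t = d/(2μ) = 0.773942 / (2 × 0.0084) = 46.07 Myr.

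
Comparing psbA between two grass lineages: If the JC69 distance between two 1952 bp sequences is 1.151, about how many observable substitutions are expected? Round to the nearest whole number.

1148

Invert JC69: p = (3/4)(1 − e^(−4d/3)) = 0.75 × (1 − e^(-1.534667)) = 0.75 × (1 − 0.215527) = 0.588355.
Expected differing sites = pL ≈ 0.588355 × 1952 = 1148.46896 ≈ 1148.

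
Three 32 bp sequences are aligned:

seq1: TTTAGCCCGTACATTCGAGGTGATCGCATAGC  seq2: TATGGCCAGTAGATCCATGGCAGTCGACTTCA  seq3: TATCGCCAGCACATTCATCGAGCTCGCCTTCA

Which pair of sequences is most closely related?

seq1–seq2: 15/32 differ, p = 0.469, d = 0.736.
seq1–seq3: 13/32 differ, p = 0.406, d = 0.585.
seq2–seq3: 9/32 differ, p = 0.281, d = 0.353.
The smallest distance is between seq2 and seq3.

seq2 and seq3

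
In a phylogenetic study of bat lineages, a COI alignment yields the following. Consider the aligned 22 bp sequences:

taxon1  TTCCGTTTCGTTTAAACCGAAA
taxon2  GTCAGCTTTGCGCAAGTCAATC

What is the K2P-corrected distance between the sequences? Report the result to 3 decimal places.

1.148

Of 22 sites, 7 differences are transitions and 5 are transversions, so P = 7/22 ≈ 0.318182 and Q = 5/22 ≈ 0.227273.
Under the Kimura two-parameter model, d = −½ ln(1 − 2P − Q) − ¼ ln(1 − 2Q).
1 − 2P − Q = 0.136363, giving −½ ln(0.136363) = 0.996217.
1 − 2Q = 0.545454, giving −¼ ln(0.545454) = 0.151534.
d = 0.996217 + 0.151534 = 1.147751.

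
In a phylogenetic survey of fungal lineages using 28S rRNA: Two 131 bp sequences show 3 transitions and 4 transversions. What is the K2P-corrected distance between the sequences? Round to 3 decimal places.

0.055

P = 3/131 ≈ 0.022901 and Q = 4/131 ≈ 0.030534.
Under the Kimura two-parameter model, d = −½ ln(1 − 2P − Q) − ¼ ln(1 − 2Q).
1 − 2P − Q = 0.923664, giving −½ ln(0.923664) = 0.039703.
1 − 2Q = 0.938932, giving −¼ ln(0.938932) = 0.015753.
d = 0.039703 + 0.015753 = 0.055456.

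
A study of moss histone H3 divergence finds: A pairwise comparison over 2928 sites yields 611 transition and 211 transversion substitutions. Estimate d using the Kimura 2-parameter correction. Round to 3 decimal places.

P = 611/2928 ≈ 0.208675 and Q = 211/2928 ≈ 0.072063.
Under the Kimura two-parameter model, d = −½ ln(1 − 2P − Q) − ¼ ln(1 − 2Q).
1 − 2P − Q = 0.510587, giving −½ ln(0.510587) = 0.336097.
1 − 2Q = 0.855874, giving −¼ ln(0.855874) = 0.038908.
d = 0.336097 + 0.038908 = 0.375005.

0.375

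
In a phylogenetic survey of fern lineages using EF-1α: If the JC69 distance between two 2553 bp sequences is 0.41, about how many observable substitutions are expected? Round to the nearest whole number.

806

Invert JC69: p = (3/4)(1 − e^(−4d/3)) = 0.75 × (1 − e^(-0.546667)) = 0.75 × (1 − 0.578876) = 0.315843.
Expected differing sites = pL ≈ 0.315843 × 2553 = 806.347179 ≈ 806.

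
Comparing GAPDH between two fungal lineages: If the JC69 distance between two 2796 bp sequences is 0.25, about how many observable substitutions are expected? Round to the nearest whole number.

594

Invert JC69: p = (3/4)(1 − e^(−4d/3)) = 0.75 × (1 − e^(-0.333333)) = 0.75 × (1 − 0.716532) = 0.212601.
Expected differing sites = pL ≈ 0.212601 × 2796 = 594.432396 ≈ 594.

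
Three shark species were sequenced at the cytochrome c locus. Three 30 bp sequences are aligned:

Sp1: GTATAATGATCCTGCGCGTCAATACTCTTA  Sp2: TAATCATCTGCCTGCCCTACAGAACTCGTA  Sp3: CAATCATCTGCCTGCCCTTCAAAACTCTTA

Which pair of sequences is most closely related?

Sp1–Sp2: 12/30 differ, p = 0.400, d = 0.572.
Sp1–Sp3: 9/30 differ, p = 0.300, d = 0.383.
Sp2–Sp3: 4/30 differ, p = 0.133, d = 0.147.
The smallest distance is between Sp2 and Sp3.

Sp2 and Sp3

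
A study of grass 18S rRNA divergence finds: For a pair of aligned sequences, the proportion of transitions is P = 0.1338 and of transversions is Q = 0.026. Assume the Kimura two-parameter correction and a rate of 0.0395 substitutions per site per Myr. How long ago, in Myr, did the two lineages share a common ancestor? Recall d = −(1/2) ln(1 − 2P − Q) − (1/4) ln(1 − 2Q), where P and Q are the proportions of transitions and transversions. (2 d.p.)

Under the Kimura two-parameter model, d = −½ ln(1 − 2P − Q) − ¼ ln(1 − 2Q).
1 − 2P − Q = 0.7064, giving −½ ln(0.7064) = 0.173787.
1 − 2Q = 0.948, giving −¼ ln(0.948) = 0.013350.
d = 0.173787 + 0.013350 = 0.187137.
Under a molecular clock d = 2μt, so t = d/(2μ) = 0.187137 / (2 × 0.0395) = 2.37 Myr.

2.37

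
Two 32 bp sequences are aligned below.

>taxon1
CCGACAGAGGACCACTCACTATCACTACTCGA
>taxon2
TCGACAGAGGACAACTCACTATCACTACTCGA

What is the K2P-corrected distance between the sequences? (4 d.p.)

Of 32 sites, 1 differences are transitions and 1 are transversions, so P = 1/32 = 0.03125 and Q = 1/32 = 0.03125.
Under the Kimura two-parameter model, d = −½ ln(1 − 2P − Q) − ¼ ln(1 − 2Q).
1 − 2P − Q = 0.90625, giving −½ ln(0.90625) = 0.049220.
1 − 2Q = 0.9375, giving −¼ ln(0.9375) = 0.016135.
d = 0.049220 + 0.016135 = 0.065355.

0.0654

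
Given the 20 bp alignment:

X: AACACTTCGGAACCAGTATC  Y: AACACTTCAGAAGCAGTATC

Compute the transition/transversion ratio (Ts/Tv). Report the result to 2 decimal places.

1.00

Transitions are A↔G and C↔T; transversions are all other mismatches.
Transitions: 1. Transversions: 1.
R = 1/1 = 1.00.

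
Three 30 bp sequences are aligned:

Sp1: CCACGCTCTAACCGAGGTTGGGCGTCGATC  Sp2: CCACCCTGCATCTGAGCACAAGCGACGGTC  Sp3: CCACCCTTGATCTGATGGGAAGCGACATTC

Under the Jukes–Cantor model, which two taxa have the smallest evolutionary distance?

Sp2 and Sp3

Sp1–Sp2: 12/30 differ, p = 0.400, d = 0.572.
Sp1–Sp3: 13/30 differ, p = 0.433, d = 0.647.
Sp2–Sp3: 8/30 differ, p = 0.267, d = 0.330.
The smallest distance is between Sp2 and Sp3.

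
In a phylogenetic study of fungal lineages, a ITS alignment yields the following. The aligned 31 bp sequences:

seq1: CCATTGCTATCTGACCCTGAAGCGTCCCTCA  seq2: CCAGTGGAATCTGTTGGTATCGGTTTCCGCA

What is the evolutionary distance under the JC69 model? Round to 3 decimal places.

The sequences differ at 14 of 31 sites, so p = 14/31 ≈ 0.451613.
d = −(3/4) ln(1 − 4p/3) = −0.75 ln(1 − 0.602151) = −0.75 ln(0.397849)
  = −0.75 × (-0.921683) = 0.691262 substitutions/site.

0.691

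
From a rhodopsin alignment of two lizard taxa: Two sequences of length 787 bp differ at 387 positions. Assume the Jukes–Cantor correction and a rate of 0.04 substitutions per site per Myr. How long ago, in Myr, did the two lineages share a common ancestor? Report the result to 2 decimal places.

p = 387/787 ≈ 0.491741.
d = −(3/4) ln(1 − 4p/3) = −0.75 ln(1 − 0.655655) = −0.75 ln(0.344345)
  = −0.75 × (-1.066111) = 0.799583 substitutions/site.
Under a molecular clock d = 2μt, so t = d/(2μ) = 0.799583 / (2 × 0.04) = 9.99 Myr.

9.99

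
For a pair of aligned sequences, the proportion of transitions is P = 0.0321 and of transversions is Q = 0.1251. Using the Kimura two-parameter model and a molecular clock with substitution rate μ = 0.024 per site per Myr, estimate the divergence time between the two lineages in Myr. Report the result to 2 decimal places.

3.69

Under the Kimura two-parameter model, d = −½ ln(1 − 2P − Q) − ¼ ln(1 − 2Q).
1 − 2P − Q = 0.8107, giving −½ ln(0.8107) = 0.104929.
1 − 2Q = 0.7498, giving −¼ ln(0.7498) = 0.071987.
d = 0.104929 + 0.071987 = 0.176916.
Under a molecular clock d = 2μt, so t = d/(2μ) = 0.176916 / (2 × 0.024) = 3.69 Myr.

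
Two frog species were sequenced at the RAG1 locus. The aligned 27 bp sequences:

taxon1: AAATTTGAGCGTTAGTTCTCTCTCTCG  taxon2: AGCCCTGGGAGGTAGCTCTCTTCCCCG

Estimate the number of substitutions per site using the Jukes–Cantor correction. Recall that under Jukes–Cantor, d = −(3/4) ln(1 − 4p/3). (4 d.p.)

The sequences differ at 11 of 27 sites, so p = 11/27 ≈ 0.407407.
d = −(3/4) ln(1 − 4p/3) = −0.75 ln(1 − 0.543209) = −0.75 ln(0.456791)
  = −0.75 × (-0.783529) = 0.587647 substitutions/site.

0.5876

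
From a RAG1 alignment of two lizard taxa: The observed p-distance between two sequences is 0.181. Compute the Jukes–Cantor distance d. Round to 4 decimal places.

d = −(3/4) ln(1 − 4p/3) = −0.75 ln(1 − 0.241333) = −0.75 ln(0.758667)
  = −0.75 × (-0.276192) = 0.207144 substitutions/site.

0.2071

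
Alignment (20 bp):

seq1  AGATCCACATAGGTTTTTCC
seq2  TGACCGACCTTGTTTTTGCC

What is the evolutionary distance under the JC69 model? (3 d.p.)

0.471

The sequences differ at 7 of 20 sites (1, 4, 6, 9, 11, 13, 18), so p = 7/20 = 0.35.
d = −(3/4) ln(1 − 4p/3) = −0.75 ln(1 − 0.466667) = −0.75 ln(0.533333)
  = −0.75 × (-0.628609) = 0.471457 substitutions/site.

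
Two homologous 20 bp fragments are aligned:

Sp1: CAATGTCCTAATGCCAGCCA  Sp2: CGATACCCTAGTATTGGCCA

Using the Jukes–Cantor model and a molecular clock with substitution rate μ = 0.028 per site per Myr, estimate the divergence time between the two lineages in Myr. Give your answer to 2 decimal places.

10.21

The sequences differ at 8 of 20 sites (2, 5, 6, 11, 13, 14, 15, 16), so p = 8/20 = 0.4.
d = −(3/4) ln(1 − 4p/3) = −0.75 ln(1 − 0.533333) = −0.75 ln(0.466667)
  = −0.75 × (-0.762139) = 0.571604 substitutions/site.
Under a molecular clock d = 2μt, so t = d/(2μ) = 0.571604 / (2 × 0.028) = 10.21 Myr.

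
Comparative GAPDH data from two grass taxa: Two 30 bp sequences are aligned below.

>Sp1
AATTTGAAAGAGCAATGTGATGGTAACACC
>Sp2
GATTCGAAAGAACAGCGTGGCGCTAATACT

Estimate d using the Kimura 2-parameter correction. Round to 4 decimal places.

Of 30 sites, 9 differences are transitions and 1 are transversions, so P = 9/30 = 0.3 and Q = 1/30 ≈ 0.033333.
Under the Kimura two-parameter model, d = −½ ln(1 − 2P − Q) − ¼ ln(1 − 2Q).
1 − 2P − Q = 0.366667, giving −½ ln(0.366667) = 0.501651.
1 − 2Q = 0.933334, giving −¼ ln(0.933334) = 0.017248.
d = 0.501651 + 0.017248 = 0.518899.

0.5189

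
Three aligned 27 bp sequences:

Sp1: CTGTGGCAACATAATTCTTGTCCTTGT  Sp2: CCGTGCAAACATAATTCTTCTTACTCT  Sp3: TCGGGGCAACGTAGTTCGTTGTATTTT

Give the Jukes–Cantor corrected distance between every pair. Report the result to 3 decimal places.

Sp1–Sp2: 8/27 sites differ → p ≈ 0.296296, d = −0.75 ln(1 − 0.395061) = 0.376971 ≈ 0.377.
Sp1–Sp3: 11/27 sites differ → p ≈ 0.407407, d = −0.75 ln(1 − 0.543209) = 0.587647 ≈ 0.588.
Sp2–Sp3: 11/27 sites differ → p ≈ 0.407407, d = −0.75 ln(1 − 0.543209) = 0.587647 ≈ 0.588.

d(Sp1,Sp2) = 0.377, d(Sp1,Sp3) = 0.588, d(Sp2,Sp3) = 0.588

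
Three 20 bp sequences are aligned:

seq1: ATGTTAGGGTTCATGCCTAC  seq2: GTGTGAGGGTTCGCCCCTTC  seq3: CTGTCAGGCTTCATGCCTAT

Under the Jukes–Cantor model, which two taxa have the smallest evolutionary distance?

seq1–seq2: 6/20 differ, p = 0.300, d = 0.383.
seq1–seq3: 4/20 differ, p = 0.200, d = 0.233.
seq2–seq3: 8/20 differ, p = 0.400, d = 0.572.
The smallest distance is between seq1 and seq3.

seq1 and seq3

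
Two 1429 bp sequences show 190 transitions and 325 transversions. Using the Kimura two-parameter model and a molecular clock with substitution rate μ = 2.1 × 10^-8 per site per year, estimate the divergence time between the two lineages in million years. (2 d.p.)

11.71

P = 190/1429 ≈ 0.13296 and Q = 325/1429 ≈ 0.227432.
Under the Kimura two-parameter model, d = −½ ln(1 − 2P − Q) − ¼ ln(1 − 2Q).
1 − 2P − Q = 0.506648, giving −½ ln(0.506648) = 0.339969.
1 − 2Q = 0.545136, giving −¼ ln(0.545136) = 0.151680.
d = 0.339969 + 0.151680 = 0.491649.
Under a molecular clock d = 2μt, so t = d/(2μ) = 0.491649 / (2 × 2.1 × 10^-8) = 11.71 million years.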